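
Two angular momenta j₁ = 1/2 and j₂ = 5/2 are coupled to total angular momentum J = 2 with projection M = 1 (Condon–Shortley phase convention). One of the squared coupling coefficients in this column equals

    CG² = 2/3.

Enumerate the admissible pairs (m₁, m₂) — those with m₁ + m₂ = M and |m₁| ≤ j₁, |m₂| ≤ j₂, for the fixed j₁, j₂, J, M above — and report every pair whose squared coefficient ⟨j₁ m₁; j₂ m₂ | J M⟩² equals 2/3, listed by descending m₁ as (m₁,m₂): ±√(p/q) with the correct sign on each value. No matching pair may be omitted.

(-1/2,3/2): −√(2/3)

Admissible pairs with m₁+m₂ = M = 1: (-1/2,3/2), (1/2,1/2)
  (m₁,m₂)=(1/2,1/2): CG² = 1/3, CG = +√(1/3)
  (m₁,m₂)=(-1/2,3/2): CG² = 2/3, CG = −√(2/3)   ← matches the target
Pairs with CG² = 2/3: (-1/2,3/2): −√(2/3)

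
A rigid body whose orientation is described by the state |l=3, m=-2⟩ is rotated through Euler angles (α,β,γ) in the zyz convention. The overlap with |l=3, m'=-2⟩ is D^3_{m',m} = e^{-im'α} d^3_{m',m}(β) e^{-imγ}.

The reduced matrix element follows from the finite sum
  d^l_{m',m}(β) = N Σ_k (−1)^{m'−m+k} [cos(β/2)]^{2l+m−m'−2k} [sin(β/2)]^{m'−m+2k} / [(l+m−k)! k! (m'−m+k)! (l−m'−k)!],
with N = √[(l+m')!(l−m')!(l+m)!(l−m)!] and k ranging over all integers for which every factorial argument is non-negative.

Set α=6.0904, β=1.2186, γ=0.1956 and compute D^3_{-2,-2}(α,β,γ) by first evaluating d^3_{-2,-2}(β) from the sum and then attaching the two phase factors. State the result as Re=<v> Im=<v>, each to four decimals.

Re=-0.4364 Im=-0.0025

Split into d^3_{-2,-2}(β=1.2186) × two z-phases.
c=cos(1.218600/2)=0.820049, s=sin(1.218600/2)=0.572294; N=√[1·120·1·120]=120.000000
k: max(0,(-2)−(-2))=0 … min(3+(-2),3−(-2))=1
  k=0: (−1)^0·120.0000/(120)·0.8200^6·0.5723^0 = +0.304115
  k=1: (−1)^1·120.0000/(24)·0.8200^4·0.5723^2 = -0.740571
d^3_{-2,-2}(1.2186) = +0.304115 -0.740571 = -0.436455
D = (+0.926584-0.376088i)·(-0.436455)·(+0.924452+0.381298i) = -0.436449-0.002457i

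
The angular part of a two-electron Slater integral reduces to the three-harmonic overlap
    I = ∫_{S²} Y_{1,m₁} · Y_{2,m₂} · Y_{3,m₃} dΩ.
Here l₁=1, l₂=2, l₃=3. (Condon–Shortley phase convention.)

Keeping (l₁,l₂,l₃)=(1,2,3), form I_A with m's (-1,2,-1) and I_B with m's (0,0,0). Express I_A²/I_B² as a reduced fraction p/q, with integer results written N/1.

1/9

Shared (l₁,l₂,l₃)=(1,2,3): N and (l;000)² cancel in I_A²/I_B².
A: Δ = 0!·2!·4!/7! = 1/105; Racah Σ t=0..0: t=0:+1/48 = 1/48; ⇒ 3j(1 2 3; -1 2 -1)² = 1/105, sgn +1
B: Δ = 0!·2!·4!/7! = 1/105; Racah Σ t=0..0: t=0:+1/4 = 1/4; ⇒ 3j(1 2 3; 0 0 0)² = 3/35, sgn -1
I_A²/I_B² = (1/105)/(3/35) = 1/9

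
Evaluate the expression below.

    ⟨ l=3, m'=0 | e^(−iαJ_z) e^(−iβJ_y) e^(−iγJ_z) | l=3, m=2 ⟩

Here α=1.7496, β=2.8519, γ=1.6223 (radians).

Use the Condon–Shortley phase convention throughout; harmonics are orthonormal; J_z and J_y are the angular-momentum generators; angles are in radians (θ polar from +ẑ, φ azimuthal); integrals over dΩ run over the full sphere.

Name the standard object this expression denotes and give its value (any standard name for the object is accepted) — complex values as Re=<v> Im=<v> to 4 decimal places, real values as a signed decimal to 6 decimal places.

Wigner D-matrix element, Re=0.1065 Im=-0.0110

This is a Wigner D-matrix element — the rotation-matrix element ⟨l m'| R(α,β,γ) |l m⟩ in the angular-momentum basis.
First d^3_{0,2}(β=2.8519), then the phase factors e^{-i(0)α} and e^{-i(2)γ}:
c=cos(2.851900/2)=0.144340, s=sin(2.851900/2)=0.989528; N=√[6·6·120·1]=65.726707
Admissible k: 2..3 (factorial args all ≥0)
  k=2: (−1)^0·65.7267/(12)·0.1443^4·0.9895^2 = +0.002328
  k=3: (−1)^1·65.7267/(12)·0.1443^2·0.9895^4 = -0.109408
d^3_{0,2}(2.8519) = +0.002328 -0.109408 = -0.107080
Attach z-rotation phases: D = e^{-i(0)(1.7496)}·(-0.107080)·e^{-i(2)(1.6223)} = +0.106512-0.011011i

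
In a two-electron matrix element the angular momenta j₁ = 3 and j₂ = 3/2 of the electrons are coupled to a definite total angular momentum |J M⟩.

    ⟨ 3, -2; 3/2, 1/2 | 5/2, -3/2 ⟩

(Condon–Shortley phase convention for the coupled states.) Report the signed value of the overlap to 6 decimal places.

+0.267261  (= +√(1/14))

triangle: 2!*4!*1!/8! = 48/40320
(j±m)!: 1!*5!*2!*1!*1!*4! = 5760
prefactor² = (2J+1)*Δ*N² = 288/7
  k=1: −1/(1!*1!*4!*1!*0!*0!) = -1/24
  k=2: +1/(2!*0!*3!*0!*1!*1!) = 1/12
Σ = 1/24  ⇒  CG² = 288/7*(1/24)² = 1/14
CG = +√(1/14) = +0.267261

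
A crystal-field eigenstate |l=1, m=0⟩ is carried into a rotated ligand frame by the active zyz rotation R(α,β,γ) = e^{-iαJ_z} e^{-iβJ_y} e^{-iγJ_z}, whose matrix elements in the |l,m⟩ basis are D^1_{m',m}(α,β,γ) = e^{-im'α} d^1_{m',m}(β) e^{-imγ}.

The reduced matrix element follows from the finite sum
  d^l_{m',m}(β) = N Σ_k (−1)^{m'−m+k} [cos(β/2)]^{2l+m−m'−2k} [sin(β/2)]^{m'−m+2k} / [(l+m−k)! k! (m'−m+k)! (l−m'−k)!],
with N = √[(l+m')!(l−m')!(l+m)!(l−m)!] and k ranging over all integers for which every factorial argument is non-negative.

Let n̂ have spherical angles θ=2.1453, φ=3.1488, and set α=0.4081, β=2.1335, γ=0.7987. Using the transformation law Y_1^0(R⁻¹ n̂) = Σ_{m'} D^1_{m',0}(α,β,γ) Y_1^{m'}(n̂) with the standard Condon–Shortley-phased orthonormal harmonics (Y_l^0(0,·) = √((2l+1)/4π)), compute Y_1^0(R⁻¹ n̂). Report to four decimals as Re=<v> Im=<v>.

Need the full column D^1_{m',0} for m'=−1..1 at α=0.4081, β=2.1335, γ=0.7987.
cos(β/2)=0.482973, sin(β/2)=0.875635
d^1_{-1,0}: single k=1 term ⇒ +0.598082;  D = +0.548966+0.237359i
d^1_{0,0}: k∈[0..1] ⇒ +0.233263 -0.766737 = -0.533475;  D = -0.533475+0.000000i
d^1_{1,0}: single k=0 term ⇒ -0.598082;  D = -0.548966+0.237359i
Y_1^{m'}(θ=2.1453,φ=3.1488) and Σ D·Y over m':
  (+0.5490+0.2374i)·(-0.2900+0.0021i)  (-0.5335+0.0000i)·(-0.2655+0.0000i)  (-0.5490+0.2374i)·(+0.2900+0.0021i)
Y_1^0(R⁻¹ n̂) = -0.177770+0.000000i

Re=-0.1778 Im=0.0000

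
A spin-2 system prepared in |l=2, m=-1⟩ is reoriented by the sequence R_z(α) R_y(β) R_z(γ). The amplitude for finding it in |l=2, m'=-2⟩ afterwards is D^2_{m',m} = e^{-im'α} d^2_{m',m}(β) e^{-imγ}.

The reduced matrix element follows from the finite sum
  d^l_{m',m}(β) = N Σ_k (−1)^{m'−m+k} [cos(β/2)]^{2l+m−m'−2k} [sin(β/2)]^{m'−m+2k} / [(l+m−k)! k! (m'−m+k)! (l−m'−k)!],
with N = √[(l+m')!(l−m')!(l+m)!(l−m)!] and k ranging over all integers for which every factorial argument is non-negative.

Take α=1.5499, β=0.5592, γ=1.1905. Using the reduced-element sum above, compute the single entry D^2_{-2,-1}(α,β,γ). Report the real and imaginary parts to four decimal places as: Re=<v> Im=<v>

Split into d^2_{-2,-1}(β=0.5592) × two z-phases.
c=cos(0.559200/2)=0.961166, s=sin(0.559200/2)=0.275971; N=√[1·24·1·6]=12.000000
The bounds max(0,m−m')=1 and min(l+m,l−m')=1 give 1 term
  k=1: (−1)^0·12.0000/(6)·0.9612^3·0.2760^1 = +0.490105
d^2_{-2,-1}(0.5592) = +0.490105
Phases: e^{-i·(-2)·1.5499}=-0.999127+0.041780i, e^{-i·(-1)·1.1905}=+0.371196+0.928555i ⇒ D=-0.200780-0.447091i

Re=-0.2008 Im=-0.4471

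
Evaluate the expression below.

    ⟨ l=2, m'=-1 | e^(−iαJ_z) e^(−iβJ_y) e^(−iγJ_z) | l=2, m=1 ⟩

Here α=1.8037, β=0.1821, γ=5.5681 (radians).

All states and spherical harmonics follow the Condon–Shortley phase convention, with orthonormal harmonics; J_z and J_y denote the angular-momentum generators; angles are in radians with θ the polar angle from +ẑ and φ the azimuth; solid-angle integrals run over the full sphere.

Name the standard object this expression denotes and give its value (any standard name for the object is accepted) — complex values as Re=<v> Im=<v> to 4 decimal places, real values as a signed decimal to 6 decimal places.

This is a Wigner D-matrix element — the rotation-matrix element ⟨l m'| R(α,β,γ) |l m⟩ in the angular-momentum basis.
D^2_{-1,1}(1.8037,0.1821,5.5681) = e^{-i·-1·1.8037}·d^2_{-1,1}(0.1821)·e^{-i·1·5.5681}. Compute d first:
With c≡cos(β/2)=0.995858 and s≡sin(β/2)=0.090924, N=[1·6·6·1]^{1/2}=6.000000
Admissible k: 2..3 (factorial args all ≥0)
  k=2: (−1)^0·6.0000/(2)·0.9959^2·0.0909^2 = +0.024597
  k=3: (−1)^1·6.0000/(6)·0.9959^0·0.0909^4 = -0.000068
d^2_{-1,1}(0.1821) = +0.024597 -0.000068 = +0.024528
D = (-0.230804+0.973000i)·(+0.024528)·(+0.755037+0.655682i) = -0.019923+0.014308i

Wigner D-matrix element, Re=-0.0199 Im=0.0143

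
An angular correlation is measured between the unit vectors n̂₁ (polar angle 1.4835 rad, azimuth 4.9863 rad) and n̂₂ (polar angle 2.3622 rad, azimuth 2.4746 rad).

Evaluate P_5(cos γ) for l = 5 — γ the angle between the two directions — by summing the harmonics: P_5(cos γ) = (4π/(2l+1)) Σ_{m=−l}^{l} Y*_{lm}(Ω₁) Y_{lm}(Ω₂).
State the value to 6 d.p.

Expand P_5 via completeness: Σ_{m} conj(Y_{5,m}) at Ω₁ times Y_{5,m} at Ω₂ —
  m=-5: (+0.446173-0.091020i) × (+0.078123+0.015298i) = +0.036249-0.000285i  (running Σ = +0.036249-0.000285i)
  m=-4: (+0.057653+0.112065i) × (+0.226734-0.116208i) = +0.026095+0.018709i  (running Σ = +0.062343+0.018424i)
  m=-3: (+0.233326-0.216958i) × (+0.178027-0.387993i) = -0.042640-0.129153i  (running Σ = +0.019704-0.110730i)
  m=-2: (+0.122323+0.074631i) × (-0.072375-0.299889i) = +0.013528-0.042085i  (running Σ = +0.033231-0.152814i)
  m=-1: (+0.077226-0.274852i) × (+0.125080+0.098484i) = +0.036728-0.026773i  (running Σ = +0.069959-0.179587i)
  m=0: (+0.147557-0.000000i) × (+0.356872+0.000000i) = +0.052659+0.000000i  (running Σ = +0.122618-0.179587i)
  m=1: (-0.077226-0.274852i) × (-0.125080+0.098484i) = +0.036728+0.026773i  (running Σ = +0.159347-0.152814i)
  m=2: (+0.122323-0.074631i) × (-0.072375+0.299889i) = +0.013528+0.042085i  (running Σ = +0.172874-0.110730i)
  m=3: (-0.233326-0.216958i) × (-0.178027-0.387993i) = -0.042640+0.129153i  (running Σ = +0.130235+0.018424i)
  m=4: (+0.057653-0.112065i) × (+0.226734+0.116208i) = +0.026095-0.018709i  (running Σ = +0.156329-0.000285i)
  m=5: (-0.446173-0.091020i) × (-0.078123+0.015298i) = +0.036249+0.000285i  (running Σ = +0.192578+0.000000i)
Accumulated sum +0.192578+0.000000i; after 4π/(2l+1) scaling, +0.220000+0.000000i ⇒ P_5 = 0.220000

0.220000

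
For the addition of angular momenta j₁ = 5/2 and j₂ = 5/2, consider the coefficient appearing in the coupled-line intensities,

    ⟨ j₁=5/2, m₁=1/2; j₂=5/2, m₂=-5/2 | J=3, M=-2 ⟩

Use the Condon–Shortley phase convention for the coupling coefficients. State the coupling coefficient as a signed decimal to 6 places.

+0.645497  (= +√(5/12))

j₁+j₂−J=2  J+j₁−j₂=3  J−j₁+j₂=3  j₁+j₂+J+1=9
(j₁±m₁, j₂±m₂, J±M) = (3,2,0,5,1,5)
P² = 240
sum k=0..0:
  [0] +1/24 = 1/24
S = 1/24
C² = P²·S² = 5/12 ; C = +0.645497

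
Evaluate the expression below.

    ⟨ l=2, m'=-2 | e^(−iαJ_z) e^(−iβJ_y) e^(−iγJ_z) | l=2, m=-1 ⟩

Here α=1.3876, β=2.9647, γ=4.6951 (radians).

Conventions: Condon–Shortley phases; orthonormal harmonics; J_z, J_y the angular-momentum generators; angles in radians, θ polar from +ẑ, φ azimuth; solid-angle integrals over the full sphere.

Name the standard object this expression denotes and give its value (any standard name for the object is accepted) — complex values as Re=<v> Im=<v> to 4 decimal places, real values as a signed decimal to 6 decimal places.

Wigner D-matrix element, Re=0.0005 Im=0.0013

This is a Wigner D-matrix element — the rotation-matrix element ⟨l m'| R(α,β,γ) |l m⟩ in the angular-momentum basis.
Split into d^2_{-2,-1}(β=2.9647) × two z-phases.
Half-angle: c=0.088331, s=0.996091. N=√(1·24·1·6)=12.000000
The bounds max(0,m−m')=1 and min(l+m,l−m')=1 give 1 term
  k=1: (−1)^0·12.0000/(6)·0.0883^3·0.9961^1 = +0.001373
d^2_{-2,-1}(2.9647) = +0.001373
D = (-0.933626+0.358250i)·(+0.001373)·(-0.017288-0.999851i) = +0.000514+0.001273i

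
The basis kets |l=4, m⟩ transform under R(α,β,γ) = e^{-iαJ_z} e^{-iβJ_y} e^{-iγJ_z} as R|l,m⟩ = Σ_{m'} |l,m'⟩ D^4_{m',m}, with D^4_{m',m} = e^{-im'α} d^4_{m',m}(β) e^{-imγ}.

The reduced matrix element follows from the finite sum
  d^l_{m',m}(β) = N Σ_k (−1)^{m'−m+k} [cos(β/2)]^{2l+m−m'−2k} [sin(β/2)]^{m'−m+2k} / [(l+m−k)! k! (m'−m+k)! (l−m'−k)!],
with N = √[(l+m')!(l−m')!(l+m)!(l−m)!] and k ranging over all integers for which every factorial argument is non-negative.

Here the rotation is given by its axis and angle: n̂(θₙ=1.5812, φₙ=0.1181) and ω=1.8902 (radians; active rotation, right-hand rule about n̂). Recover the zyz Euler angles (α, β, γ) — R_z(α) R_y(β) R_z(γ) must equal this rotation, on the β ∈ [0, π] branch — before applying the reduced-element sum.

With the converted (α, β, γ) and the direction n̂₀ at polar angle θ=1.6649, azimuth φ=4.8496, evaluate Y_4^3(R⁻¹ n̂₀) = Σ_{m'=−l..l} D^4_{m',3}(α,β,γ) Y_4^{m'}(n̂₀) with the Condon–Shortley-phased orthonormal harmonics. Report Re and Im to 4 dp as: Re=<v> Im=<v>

Re=0.0007 Im=0.0140

Axis–angle → zyz. n̂ = (sinθₙcosφₙ, sinθₙsinφₙ, cosθₙ) = (+0.992981, +0.117819, -0.010403), ω = 1.8902.
R = I cosω + sinω [n̂]ₓ + (1−cosω) n̂n̂ᵀ gives
  R = [+0.981618, +0.163605, +0.098286; +0.143851, -0.295760, -0.944369; -0.125435, +0.941148, -0.313858]
β = atan2(√(R₁₃²+R₂₃²), R₃₃) = 1.890050; α = atan2(R₂₃, R₁₃) mod 2π = 4.816092; γ = atan2(R₃₂, −R₃₁) mod 2π = 1.438299
Need the full column D^4_{m',3} for m'=−4..4 at α=4.8161, β=1.8901, γ=1.4383.
cos(β/2)=0.585723, sin(β/2)=0.810512
d^4_{-4,3}: single k=7 term ⇒ +0.380673;  D = -0.276320+0.261838i
d^4_{-3,3}: k∈[6..7] ⇒ +0.680828 -0.186240 = +0.494588;  D = -0.375527-0.321863i
d^4_{-2,3}: k∈[5..6] ⇒ +0.788964 -0.503583 = +0.285382;  D = +0.162290-0.234744i
d^4_{-1,3}: k∈[4..5] ⇒ +0.671930 -0.771986 = -0.100057;  D = -0.087751-0.048075i
d^4_{0,3}: k∈[3..4] ⇒ +0.434312 -0.831641 = -0.397330;  D = +0.153809-0.366352i
d^4_{1,3}: k∈[2..3] ⇒ +0.210543 -0.671930 = -0.461387;  D = +0.441618+0.133609i
d^4_{2,3}: k∈[1..2] ⇒ +0.071724 -0.412024 = -0.340300;  D = -0.064298+0.334170i
d^4_{3,3}: k∈[0..1] ⇒ +0.013853 -0.185681 = -0.171829;  D = -0.171188-0.014825i
d^4_{4,3}: single k=0 term ⇒ -0.054219;  D = -0.000939-0.054210i
Y_4^{m'}(θ=1.6649,φ=4.8496) and Σ D·Y over m':
  (-0.2763+0.2618i)·(+0.3709-0.2268i)  (-0.3755-0.3219i)·(+0.0464+0.1064i)  (+0.1623-0.2347i)·(+0.2994-0.0843i)  (-0.0878-0.0481i)·(+0.0178+0.1288i)  (+0.1538-0.3664i)·(+0.2896+0.0000i)  (+0.4416+0.1336i)·(-0.0178+0.1288i)  (-0.0643+0.3342i)·(+0.2994+0.0843i)  (-0.1712-0.0148i)·(-0.0464+0.1064i)  (-0.0009-0.0542i)·(+0.3709+0.2268i)
Y_4^3(R⁻¹ n̂) = +0.000668+0.013977i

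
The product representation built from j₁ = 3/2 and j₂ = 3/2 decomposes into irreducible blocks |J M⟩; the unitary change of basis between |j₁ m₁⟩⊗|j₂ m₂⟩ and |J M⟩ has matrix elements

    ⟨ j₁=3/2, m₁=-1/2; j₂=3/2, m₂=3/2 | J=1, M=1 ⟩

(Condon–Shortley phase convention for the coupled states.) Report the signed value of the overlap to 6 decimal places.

j₁+j₂−J=2  J+j₁−j₂=1  J−j₁+j₂=1  j₁+j₂+J+1=5
(j₁±m₁, j₂±m₂, J±M) = (1,2,3,0,2,0)
P² = 6/5
sum k=2..2:
  [2] +1/2 = 1/2
S = 1/2
C² = P²·S² = 3/10 ; C = +0.547723

+0.547723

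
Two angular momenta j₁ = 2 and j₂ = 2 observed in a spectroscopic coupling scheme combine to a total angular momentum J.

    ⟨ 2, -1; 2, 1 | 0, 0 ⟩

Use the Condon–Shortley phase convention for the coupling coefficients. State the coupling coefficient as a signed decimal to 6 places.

−√(1/5) ≈ -0.447214

triangle: 4!×0!×0!/5! = 24/120
(j±m)!: 1!×3!×3!×1!×0!×0! = 36
prefactor² = (2J+1)×Δ×N² = 36/5
  k=3: −1/(3!×1!×0!×0!×0!×0!) = -1/6
Σ = -1/6  ⇒  CG² = 36/5×(-1/6)² = 1/5
CG = −√(1/5) = -0.447214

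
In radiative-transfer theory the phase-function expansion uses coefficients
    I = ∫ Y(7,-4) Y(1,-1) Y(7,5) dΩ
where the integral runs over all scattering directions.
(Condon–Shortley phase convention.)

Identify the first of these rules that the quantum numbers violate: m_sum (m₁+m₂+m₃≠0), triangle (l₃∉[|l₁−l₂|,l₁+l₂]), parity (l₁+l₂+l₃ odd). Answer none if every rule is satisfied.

parity

azimuthal sum: -4 − 1 + 5 = 0  ✓
6 ≤ 7 ≤ 8 (triangle on l)  ✓
L = 7 + 1 + 7 = 15 (odd)  ✗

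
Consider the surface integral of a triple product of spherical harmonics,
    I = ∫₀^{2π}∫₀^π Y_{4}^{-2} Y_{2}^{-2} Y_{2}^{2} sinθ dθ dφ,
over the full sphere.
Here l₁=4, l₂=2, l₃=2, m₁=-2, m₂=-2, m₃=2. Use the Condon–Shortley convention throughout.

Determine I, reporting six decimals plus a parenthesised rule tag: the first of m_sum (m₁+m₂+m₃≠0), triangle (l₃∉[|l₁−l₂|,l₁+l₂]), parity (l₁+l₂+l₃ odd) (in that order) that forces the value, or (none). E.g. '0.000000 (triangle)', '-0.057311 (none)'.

-2 − 2 + 2 = -2 ≠ 0: azimuthal integral kills it; I = 0

0.000000 (m_sum)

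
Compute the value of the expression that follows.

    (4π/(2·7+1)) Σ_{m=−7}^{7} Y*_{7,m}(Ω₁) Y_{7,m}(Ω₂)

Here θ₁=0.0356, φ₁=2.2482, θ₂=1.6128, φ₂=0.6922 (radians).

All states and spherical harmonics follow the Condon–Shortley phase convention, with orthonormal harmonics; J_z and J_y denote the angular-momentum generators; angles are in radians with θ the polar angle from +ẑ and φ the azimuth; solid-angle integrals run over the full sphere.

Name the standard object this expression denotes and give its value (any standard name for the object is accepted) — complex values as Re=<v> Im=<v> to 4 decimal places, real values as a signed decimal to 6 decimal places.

This sum is the spherical-harmonic addition theorem: it equals the Legendre polynomial P_l(cos γ) of the angle γ between the two directions.
Addition theorem: P_7(cos γ) = (4π/15) Σ_m Y*_{lm}(Ω₁) Y_{lm}(Ω₂), m = −7…7:
  term(m=-7) = (-0.000000, -0.000000)   from Y*(Ω₁)=(-0.000000, -0.000000), Y(Ω₂)=(0.065906, 0.492571)
  term(m=-6) = (0.000000, -0.000000)   from Y*(Ω₁)=(0.000000, 0.000000), Y(Ω₂)=(0.041458, -0.066247)
  term(m=-5) = (-0.000000, -0.000000)   from Y*(Ω₁)=(0.000000, -0.000000), Y(Ω₂)=(0.338886, -0.112080)
  term(m=-4) = (0.000001, -0.000000)   from Y*(Ω₁)=(-0.000011, 0.000005), Y(Ω₂)=(-0.085138, -0.033296)
  term(m=-3) = (-0.000006, -0.000126)   from Y*(Ω₁)=(0.000356, 0.000177), Y(Ω₂)=(-0.154186, -0.278383)
  term(m=-2) = (0.000919, -0.000027)   from Y*(Ω₁)=(-0.002028, -0.009244), Y(Ω₂)=(-0.017996, 0.095424)
  term(m=-1) = (-0.000649, -0.043849)   from Y*(Ω₁)=(-0.090417, 0.112407), Y(Ω₂)=(-0.234029, 0.194020)
  term(m=+0) = (0.106005, 0.000000)   from Y*(Ω₁)=(1.073248, -0.000000), Y(Ω₂)=(0.098771, 0.000000)
  term(m=+1) = (-0.000649, 0.043849)   from Y*(Ω₁)=(0.090417, 0.112407), Y(Ω₂)=(0.234029, 0.194020)
  term(m=+2) = (0.000919, 0.000027)   from Y*(Ω₁)=(-0.002028, 0.009244), Y(Ω₂)=(-0.017996, -0.095424)
  term(m=+3) = (-0.000006, 0.000126)   from Y*(Ω₁)=(-0.000356, 0.000177), Y(Ω₂)=(0.154186, -0.278383)
  term(m=+4) = (0.000001, 0.000000)   from Y*(Ω₁)=(-0.000011, -0.000005), Y(Ω₂)=(-0.085138, 0.033296)
  term(m=+5) = (-0.000000, 0.000000)   from Y*(Ω₁)=(-0.000000, -0.000000), Y(Ω₂)=(-0.338886, -0.112080)
  term(m=+6) = (0.000000, 0.000000)   from Y*(Ω₁)=(0.000000, -0.000000), Y(Ω₂)=(0.041458, 0.066247)
  term(m=+7) = (-0.000000, 0.000000)   from Y*(Ω₁)=(0.000000, -0.000000), Y(Ω₂)=(-0.065906, 0.492571)
Accumulated sum (0.106536, -0.000000); after 4π/(2l+1) scaling, (0.089251, -0.000000) ⇒ P_7 = 0.089251

Legendre polynomial (addition theorem), +0.089251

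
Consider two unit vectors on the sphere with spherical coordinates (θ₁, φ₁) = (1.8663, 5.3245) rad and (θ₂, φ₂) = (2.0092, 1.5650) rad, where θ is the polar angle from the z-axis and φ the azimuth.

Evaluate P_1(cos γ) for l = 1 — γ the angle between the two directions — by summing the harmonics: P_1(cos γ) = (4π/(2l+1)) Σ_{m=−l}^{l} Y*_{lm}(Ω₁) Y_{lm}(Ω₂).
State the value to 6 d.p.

-0.582399

Addition theorem: P_1(cos γ) = (4π/3) Σ_m Y*_{lm}(Ω₁) Y_{lm}(Ω₂), m = −1…1:
  term(m=-1) = -0.08428 - 0.05990j   from Y*(Ω₁)=0.18991 - 0.27051j, Y(Ω₂)=0.00181 - 0.31282j
  term(m=+0) = 0.02951 + 0.00000j   from Y*(Ω₁)=-0.14229 + 0.00000j, Y(Ω₂)=-0.20741 + 0.00000j
  term(m=+1) = -0.08428 + 0.05990j   from Y*(Ω₁)=-0.18991 - 0.27051j, Y(Ω₂)=-0.00181 - 0.31282j
Accumulated sum -0.13904 + 0.00000j; after 4π/(2l+1) scaling, -0.58240 + 0.00000j ⇒ P_1 = -0.582399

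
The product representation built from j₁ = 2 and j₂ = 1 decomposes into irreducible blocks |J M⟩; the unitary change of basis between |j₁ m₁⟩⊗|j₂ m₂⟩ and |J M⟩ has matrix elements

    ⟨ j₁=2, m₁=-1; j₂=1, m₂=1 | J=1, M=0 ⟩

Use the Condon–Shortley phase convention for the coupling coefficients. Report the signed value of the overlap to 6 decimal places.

+0.547723

j₁+j₂−J=2  J+j₁−j₂=2  J−j₁+j₂=0  j₁+j₂+J+1=5
(j₁±m₁, j₂±m₂, J±M) = (1,3,2,0,1,1)
P² = 6/5
sum k=2..2:
  [2] +1/2 = 1/2
S = 1/2
C² = P²·S² = 3/10 ; C = +0.547723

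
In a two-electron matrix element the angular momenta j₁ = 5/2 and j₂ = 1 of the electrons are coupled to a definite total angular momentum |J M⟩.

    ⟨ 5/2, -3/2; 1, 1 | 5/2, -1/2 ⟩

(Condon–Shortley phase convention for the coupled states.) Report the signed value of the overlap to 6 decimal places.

√[6·1!4!1!/7! · 1!4!2!0!2!3!] = √(576/35)
  +(−1)^1/∏(1,0,3,1,1,0)! = -1/6  (running -1/6)
⟨..|..⟩ = √(576/35)·(-1/6) = -0.676123

-0.676123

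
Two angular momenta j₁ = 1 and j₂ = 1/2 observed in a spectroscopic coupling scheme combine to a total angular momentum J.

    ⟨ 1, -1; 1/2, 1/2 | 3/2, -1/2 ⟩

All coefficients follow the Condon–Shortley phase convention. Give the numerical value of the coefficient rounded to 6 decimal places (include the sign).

+√(1/3) = +0.577350

√[4·0!2!1!/4! · 0!2!1!0!1!2!] = √(4/3)
  +(−1)^0/∏(0,0,2,1,0,0)! = 1/2  (running 1/2)
⟨..|..⟩ = √(4/3)·(1/2) = +0.577350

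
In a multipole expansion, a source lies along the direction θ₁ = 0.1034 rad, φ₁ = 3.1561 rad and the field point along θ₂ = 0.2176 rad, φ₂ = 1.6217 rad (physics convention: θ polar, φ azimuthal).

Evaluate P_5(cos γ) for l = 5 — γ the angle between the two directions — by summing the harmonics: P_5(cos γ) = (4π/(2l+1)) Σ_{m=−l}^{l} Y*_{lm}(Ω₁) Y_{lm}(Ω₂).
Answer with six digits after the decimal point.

0.619820

Term-by-term m-sum for l=5 (normalisation 4π/11 = 1.142397):
  term(m=-5) = +0.000000+0.000000i   from Y*(Ω₁)=-0.000005-0.000000i, Y(Ω₂)=-0.000055-0.000211i
  term(m=-4) = +0.000001-0.000000i   from Y*(Ω₁)=+0.000165+0.000010i, Y(Ω₂)=+0.003049-0.000629i
  term(m=-3) = -0.000009-0.000079i   from Y*(Ω₁)=-0.003004-0.000131i, Y(Ω₂)=+0.004014+0.026080i
  term(m=-2) = -0.005057+0.000369i   from Y*(Ω₁)=+0.035329+0.001025i, Y(Ω₂)=-0.142725+0.014581i
  term(m=-1) = +0.004319+0.118623i   from Y*(Ω₁)=-0.254656-0.003695i, Y(Ω₂)=-0.023715-0.465474i
  term(m=+0) = +0.544053+0.000000i   from Y*(Ω₁)=+0.862038-0.000000i, Y(Ω₂)=+0.631125+0.000000i
  term(m=+1) = +0.004319-0.118623i   from Y*(Ω₁)=+0.254656-0.003695i, Y(Ω₂)=+0.023715-0.465474i
  term(m=+2) = -0.005057-0.000369i   from Y*(Ω₁)=+0.035329-0.001025i, Y(Ω₂)=-0.142725-0.014581i
  term(m=+3) = -0.000009+0.000079i   from Y*(Ω₁)=+0.003004-0.000131i, Y(Ω₂)=-0.004014+0.026080i
  term(m=+4) = +0.000001+0.000000i   from Y*(Ω₁)=+0.000165-0.000010i, Y(Ω₂)=+0.003049+0.000629i
  term(m=+5) = +0.000000-0.000000i   from Y*(Ω₁)=+0.000005-0.000000i, Y(Ω₂)=+0.000055-0.000211i
Σ over m = +0.542561-0.000000i; ×(4π/11) → +0.619820-0.000000i. Real part: 0.619820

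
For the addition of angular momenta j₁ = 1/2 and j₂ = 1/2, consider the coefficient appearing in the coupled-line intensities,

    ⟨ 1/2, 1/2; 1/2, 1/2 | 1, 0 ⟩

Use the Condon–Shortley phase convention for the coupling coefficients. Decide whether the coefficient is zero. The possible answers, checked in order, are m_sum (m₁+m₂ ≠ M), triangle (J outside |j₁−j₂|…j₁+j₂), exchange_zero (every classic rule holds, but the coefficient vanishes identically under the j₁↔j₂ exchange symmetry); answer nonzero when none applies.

m-sum: m₁+m₂ = 1/2+1/2 = 1, M = 0  ✗ ⇒ coefficient is 0

m_sum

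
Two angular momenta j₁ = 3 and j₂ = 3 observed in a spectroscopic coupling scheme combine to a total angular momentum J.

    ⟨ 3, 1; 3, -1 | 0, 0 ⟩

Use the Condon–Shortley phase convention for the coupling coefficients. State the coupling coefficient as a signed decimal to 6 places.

+√(1/7) ≈ +0.377964

j₁+j₂−J=6  J+j₁−j₂=0  J−j₁+j₂=0  j₁+j₂+J+1=7
(j₁±m₁, j₂±m₂, J±M) = (4,2,2,4,0,0)
P² = 2304/7
sum k=2..2:
  [2] +1/48 = 1/48
S = 1/48
C² = P²·S² = 1/7 ; C = +0.377964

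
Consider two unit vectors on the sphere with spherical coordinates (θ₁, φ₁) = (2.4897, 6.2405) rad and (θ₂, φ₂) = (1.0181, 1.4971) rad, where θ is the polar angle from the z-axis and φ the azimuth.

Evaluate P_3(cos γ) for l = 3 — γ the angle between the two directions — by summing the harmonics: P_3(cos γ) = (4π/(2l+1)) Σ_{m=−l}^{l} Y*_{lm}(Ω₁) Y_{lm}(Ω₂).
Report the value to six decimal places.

Expand P_3 via completeness: Σ_{m} conj(Y_{3,m}) at Ω₁ times Y_{3,m} at Ω₂ —
  [-3]  conj(Y_{3,-3})(Ω₁) = (0.092407, -0.011898) ; Y_{3,-3}(Ω₂) = (-0.056410, 0.250973) ; Δ = (-0.002226, 0.023863)
  [-2]  conj(Y_{3,-2})(Ω₁) = (-0.297940, 0.025497) ; Y_{3,-2}(Ω₂) = (-0.384441, -0.057078) ; Δ = (0.115996, 0.007204)
  [-1]  conj(Y_{3,-1})(Ω₁) = (0.423054, -0.018069) ; Y_{3,-1}(Ω₂) = (0.007656, -0.103703) ; Δ = (0.001365, -0.044010)
  [+0]  conj(Y_{3,0})(Ω₁) = (-0.047353, -0.000000) ; Y_{3,0}(Ω₂) = (-0.317761, 0.000000) ; Δ = (0.015047, 0.000000)
  [+1]  conj(Y_{3,1})(Ω₁) = (-0.423054, -0.018069) ; Y_{3,1}(Ω₂) = (-0.007656, -0.103703) ; Δ = (0.001365, 0.044010)
  [+2]  conj(Y_{3,2})(Ω₁) = (-0.297940, -0.025497) ; Y_{3,2}(Ω₂) = (-0.384441, 0.057078) ; Δ = (0.115996, -0.007204)
  [+3]  conj(Y_{3,3})(Ω₁) = (-0.092407, -0.011898) ; Y_{3,3}(Ω₂) = (0.056410, 0.250973) ; Δ = (-0.002226, -0.023863)
Total Σ_m = (0.245316, -0.000000). Multiply by 1.795196: (0.440390, -0.000000). P_3(cos γ) = 0.440390

0.440390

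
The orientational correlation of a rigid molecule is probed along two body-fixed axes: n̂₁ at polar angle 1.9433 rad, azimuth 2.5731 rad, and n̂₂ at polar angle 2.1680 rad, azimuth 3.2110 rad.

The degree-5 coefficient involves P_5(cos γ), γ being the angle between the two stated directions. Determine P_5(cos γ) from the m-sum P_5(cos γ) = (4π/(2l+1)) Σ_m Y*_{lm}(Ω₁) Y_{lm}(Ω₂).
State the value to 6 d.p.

Expand P_5 via completeness: Σ_{m} conj(Y_{5,m}) at Ω₁ times Y_{5,m} at Ω₂ —
  term(m=-5) = -0.05832 + 0.00280j   from Y*(Ω₁)=0.31091 + 0.09588j, Y(Ω₂)=-0.16875 + 0.06103j
  term(m=-4) = -0.12892 - 0.08631j   from Y*(Ω₁)=0.25997 + 0.30667j, Y(Ω₂)=-0.37112 + 0.10577j
  term(m=-3) = -0.00652 - 0.01826j   from Y*(Ω₁)=0.00721 + 0.05322j, Y(Ω₂)=-0.35328 + 0.07464j
  term(m=-2) = 0.00314 - 0.01032j   from Y*(Ω₁)=0.13554 - 0.29260j, Y(Ω₂)=0.03314 - 0.00463j
  term(m=-1) = 0.04094 - 0.03035j   from Y*(Ω₁)=0.12217 - 0.07805j, Y(Ω₂)=0.35065 - 0.02438j
  term(m=+0) = -0.01598 + 0.00000j   from Y*(Ω₁)=-0.29085 + 0.00000j, Y(Ω₂)=0.05496 + 0.00000j
  term(m=+1) = 0.04094 + 0.03035j   from Y*(Ω₁)=-0.12217 - 0.07805j, Y(Ω₂)=-0.35065 - 0.02438j
  term(m=+2) = 0.00314 + 0.01032j   from Y*(Ω₁)=0.13554 + 0.29260j, Y(Ω₂)=0.03314 + 0.00463j
  term(m=+3) = -0.00652 + 0.01826j   from Y*(Ω₁)=-0.00721 + 0.05322j, Y(Ω₂)=0.35328 + 0.07464j
  term(m=+4) = -0.12892 + 0.08631j   from Y*(Ω₁)=0.25997 - 0.30667j, Y(Ω₂)=-0.37112 - 0.10577j
  term(m=+5) = -0.05832 - 0.00280j   from Y*(Ω₁)=-0.31091 + 0.09588j, Y(Ω₂)=0.16875 + 0.06103j
Accumulated sum -0.31534 - 0.00000j; after 4π/(2l+1) scaling, -0.36025 - 0.00000j ⇒ P_5 = -0.360249

-0.360249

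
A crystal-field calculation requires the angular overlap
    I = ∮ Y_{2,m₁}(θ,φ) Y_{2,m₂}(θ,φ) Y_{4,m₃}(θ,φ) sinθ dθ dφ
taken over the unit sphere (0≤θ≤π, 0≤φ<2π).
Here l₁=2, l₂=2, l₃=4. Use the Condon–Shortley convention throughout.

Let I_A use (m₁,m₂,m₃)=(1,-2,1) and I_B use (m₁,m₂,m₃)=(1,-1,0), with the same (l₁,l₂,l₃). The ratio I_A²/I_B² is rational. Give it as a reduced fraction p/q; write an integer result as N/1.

l's match ⇒ only the (l;m) 3-j factors differ between A and B.
A: triangle coeff Δ(2,2,4) = 1/630; Σ_t [0,0]: t=0:+1/144 = 1/144; (3j)²=1/126 [(2 2 4; 1 -2 1)], sign=-1
B: triangle coeff Δ(2,2,4) = 1/630; Σ_t [0,0]: t=0:+1/36 = 1/36; (3j)²=8/315 [(2 2 4; 1 -1 0)], sign=+1
I_A²/I_B² = (1/126)/(8/315) = 5/16

5/16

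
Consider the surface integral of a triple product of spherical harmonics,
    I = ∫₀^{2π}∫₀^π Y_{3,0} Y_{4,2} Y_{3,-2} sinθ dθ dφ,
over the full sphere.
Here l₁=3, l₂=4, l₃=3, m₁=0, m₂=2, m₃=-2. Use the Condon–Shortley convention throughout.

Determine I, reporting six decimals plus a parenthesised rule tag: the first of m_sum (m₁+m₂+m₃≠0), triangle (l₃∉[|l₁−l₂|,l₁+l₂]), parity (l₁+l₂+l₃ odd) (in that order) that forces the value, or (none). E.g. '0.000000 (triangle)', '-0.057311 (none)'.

-0.044418 (none)

Rules hold: Σm=0, L=10 even, 1≤3≤7.
N = 7·9·7 = 441
Δ = 4!·2!·4!/11! = 1/34650
Racah Σ t=1..3: t=1:−1/72 t=2:+1/16 t=3:−1/72 = 5/144
⇒ 3j(3 4 3; 0 0 0)² = 2/77, sgn -1
Racah Σ t=2..3: t=2:+1/96 t=3:−1/72 = -1/288
⇒ 3j(3 4 3; 0 2 -2)² = 1/462, sgn +1
4πI² = N·(3j₀)²·(3jₘ)² = 3/121
I = -1·√(0.0247934/4π) = -0.04441841
No selection rule forces the value: the integral is nonzero (none).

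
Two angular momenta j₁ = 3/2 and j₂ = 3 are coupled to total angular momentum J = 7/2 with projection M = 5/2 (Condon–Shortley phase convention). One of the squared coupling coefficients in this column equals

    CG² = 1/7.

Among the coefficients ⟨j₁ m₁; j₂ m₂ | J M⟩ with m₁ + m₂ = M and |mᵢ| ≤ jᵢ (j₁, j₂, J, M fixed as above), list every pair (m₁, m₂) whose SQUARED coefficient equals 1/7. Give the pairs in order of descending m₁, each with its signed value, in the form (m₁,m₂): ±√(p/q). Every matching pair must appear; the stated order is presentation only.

Admissible pairs with m₁+m₂ = M = 5/2: (-1/2,3), (1/2,2), (3/2,1)
  (m₁,m₂)=(3/2,1): CG² = 10/21, CG = +√(10/21)
  (m₁,m₂)=(1/2,2): CG² = 1/7, CG = −√(1/7)   ← matches the target
  (m₁,m₂)=(-1/2,3): CG² = 8/21, CG = −√(8/21)
Pairs with CG² = 1/7: (1/2,2): −√(1/7)

(1/2,2): −√(1/7)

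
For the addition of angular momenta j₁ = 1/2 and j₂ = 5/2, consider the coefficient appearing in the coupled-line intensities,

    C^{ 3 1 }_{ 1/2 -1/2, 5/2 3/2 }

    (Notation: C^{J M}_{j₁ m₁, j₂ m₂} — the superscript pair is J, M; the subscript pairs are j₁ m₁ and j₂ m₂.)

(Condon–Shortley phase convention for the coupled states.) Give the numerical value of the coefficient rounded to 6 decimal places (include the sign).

triangle: 0!×1!×5!/7! = 120/5040
(j±m)!: 0!×1!×4!×1!×4!×2! = 1152
prefactor² = (2J+1)×Δ×N² = 192
  k=0: +1/(0!×0!×1!×4!×0!×1!) = 1/24
Σ = 1/24  ⇒  CG² = 192×(1/24)² = 1/3
CG = +√(1/3) = +0.577350

+0.577350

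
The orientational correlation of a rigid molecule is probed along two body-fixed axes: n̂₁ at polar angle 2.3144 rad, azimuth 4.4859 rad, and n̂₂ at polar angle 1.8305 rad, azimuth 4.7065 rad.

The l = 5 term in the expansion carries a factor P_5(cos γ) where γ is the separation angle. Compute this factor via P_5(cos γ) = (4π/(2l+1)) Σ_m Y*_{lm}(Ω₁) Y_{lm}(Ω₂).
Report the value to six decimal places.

Summing Y*_{l m}(θ₁,φ₁)·Y_{l m}(θ₂,φ₂) over m ∈ [−5, 5]; prefactor 4π/(2·5+1) = 1.142397:
  m=-5: Y*=(-0.090781, -0.042555)  Y=(-0.011522, 0.391189)  product (0.017693, -0.035022)
  m=-4: Y*=(-0.179897, 0.229493)  Y=(-0.328740, -0.007745)  product (0.060917, -0.074050)
  m=-3: Y*=(0.270814, 0.335257)  Y=(-0.002243, 0.126932)  product (-0.043162, 0.033623)
  m=-2: Y*=(0.209434, -0.101938)  Y=(-0.326066, -0.003841)  product (-0.068681, 0.032434)
  m=-1: Y*=(0.053234, 0.231009)  Y=(-0.000306, 0.052037)  product (-0.012037, 0.002699)
  m=+0: Y*=(0.304641, -0.000000)  Y=(-0.320081, 0.000000)  product (-0.097510, 0.000000)
  m=+1: Y*=(-0.053234, 0.231009)  Y=(0.000306, 0.052037)  product (-0.012037, -0.002699)
  m=+2: Y*=(0.209434, 0.101938)  Y=(-0.326066, 0.003841)  product (-0.068681, -0.032434)
  m=+3: Y*=(-0.270814, 0.335257)  Y=(0.002243, 0.126932)  product (-0.043162, -0.033623)
  m=+4: Y*=(-0.179897, -0.229493)  Y=(-0.328740, 0.007745)  product (0.060917, 0.074050)
  m=+5: Y*=(0.090781, -0.042555)  Y=(0.011522, 0.391189)  product (0.017693, 0.035022)
Σ over m = (-0.188050, 0.000000); ×(4π/11) → (-0.214828, 0.000000). Real part: -0.214828

-0.214828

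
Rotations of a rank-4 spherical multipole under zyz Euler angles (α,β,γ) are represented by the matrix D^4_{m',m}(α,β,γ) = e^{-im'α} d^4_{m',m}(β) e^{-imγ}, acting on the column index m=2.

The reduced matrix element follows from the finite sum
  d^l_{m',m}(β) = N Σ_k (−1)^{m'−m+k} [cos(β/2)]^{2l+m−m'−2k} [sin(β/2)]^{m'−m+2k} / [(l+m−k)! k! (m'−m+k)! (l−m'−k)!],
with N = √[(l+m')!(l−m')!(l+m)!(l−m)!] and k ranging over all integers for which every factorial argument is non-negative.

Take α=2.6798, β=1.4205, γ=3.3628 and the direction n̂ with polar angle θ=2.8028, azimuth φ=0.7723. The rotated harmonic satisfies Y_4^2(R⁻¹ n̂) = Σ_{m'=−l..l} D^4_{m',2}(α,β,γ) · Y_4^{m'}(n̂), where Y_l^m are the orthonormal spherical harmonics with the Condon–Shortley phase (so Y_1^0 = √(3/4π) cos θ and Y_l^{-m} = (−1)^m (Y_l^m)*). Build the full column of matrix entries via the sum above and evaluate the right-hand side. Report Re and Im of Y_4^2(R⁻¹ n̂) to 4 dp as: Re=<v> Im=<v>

Need the full column D^4_{m',2} for m'=−4..4 at α=2.6798, β=1.4205, γ=3.3628.
cos(β/2)=0.758199, sin(β/2)=0.652023
d^4_{-4,2}: single k=6 term ⇒ +0.233735;  D = -0.153909-0.175910i
d^4_{-3,2}: k∈[5..6] ⇒ +0.576568 -0.142131 = +0.434437;  D = +0.110424+0.420169i
d^4_{-2,2}: k∈[4..6] ⇒ +0.895935 -0.530062 +0.032667 = +0.398540;  D = +0.081050-0.390211i
d^4_{-1,2}: k∈[3..5] ⇒ +0.982246 -1.089611 +0.161162 = +0.053796;  D = -0.033263+0.042281i
d^4_{0,2}: k∈[2..4] ⇒ +0.766208 -1.511037 +0.419051 = -0.325779;  D = -0.294413+0.139473i
d^4_{1,2}: k∈[1..3] ⇒ +0.398457 -1.473369 +0.726407 = -0.348504;  D = +0.348439+0.006753i
d^4_{2,2}: k∈[0..2] ⇒ +0.109211 -0.969184 +0.895935 = +0.035961;  D = +0.031878+0.016643i
d^4_{3,2}: k∈[0..1] ⇒ -0.351406 +0.779633 = +0.428227;  D = -0.251538-0.346565i
d^4_{4,2}: single k=0 term ⇒ +0.427370;  D = +0.070635+0.421492i
Y_4^{m'}(θ=2.8028,φ=0.7723) and Σ D·Y over m':
  (-0.1539-0.1759i)·(-0.0054-0.0003i)  (+0.1104+0.4202i)·(+0.0294+0.0318i)  (+0.0811-0.3902i)·(+0.0051-0.1931i)  (-0.0333+0.0423i)·(-0.3428+0.3339i)  (-0.2944+0.1395i)·(+0.4241+0.0000i)  (+0.3484+0.0068i)·(+0.3428+0.3339i)  (+0.0319+0.0166i)·(+0.0051+0.1931i)  (-0.2515-0.3466i)·(-0.0294+0.0318i)  (+0.0706+0.4215i)·(-0.0054+0.0003i)
Y_4^2(R⁻¹ n̂) = -0.079784+0.157626i

Re=-0.0798 Im=0.1576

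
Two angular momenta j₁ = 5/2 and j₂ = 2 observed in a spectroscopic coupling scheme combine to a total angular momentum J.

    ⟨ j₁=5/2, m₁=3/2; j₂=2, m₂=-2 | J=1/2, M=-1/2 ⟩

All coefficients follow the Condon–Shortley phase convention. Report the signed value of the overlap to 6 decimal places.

√[2·4!1!0!/6! · 4!1!0!4!0!1!] = √(192/5)
  +(−1)^0/∏(0,4,1,0,0,0)! = 1/24  (running 1/24)
⟨..|..⟩ = √(192/5)·(1/24) = +0.258199

+√(1/15) = +0.258199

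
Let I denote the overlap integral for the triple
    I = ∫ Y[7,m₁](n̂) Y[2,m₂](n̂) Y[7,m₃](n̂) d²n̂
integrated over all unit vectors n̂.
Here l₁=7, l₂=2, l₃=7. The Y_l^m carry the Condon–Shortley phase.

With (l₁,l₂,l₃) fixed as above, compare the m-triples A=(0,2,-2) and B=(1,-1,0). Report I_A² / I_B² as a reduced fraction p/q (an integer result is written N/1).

Shared (l₁,l₂,l₃)=(7,2,7): N and (l;000)² cancel in I_A²/I_B².
A: Δ = 2!·12!·2!/17! = 1/185640; Racah Σ t=2..2: t=2:+1/2419200 = 1/2419200; ⇒ 3j(7 2 7; 0 2 -2)² = 27/1105, sgn -1
B: Δ = 2!·12!·2!/17! = 1/185640; Racah Σ t=0..1: t=0:+1/1036800 t=1:−1/1209600 = 1/7257600; ⇒ 3j(7 2 7; 1 -1 0)² = 1/2210, sgn -1
I_A²/I_B² = (27/1105)/(1/2210) = 54/1

54/1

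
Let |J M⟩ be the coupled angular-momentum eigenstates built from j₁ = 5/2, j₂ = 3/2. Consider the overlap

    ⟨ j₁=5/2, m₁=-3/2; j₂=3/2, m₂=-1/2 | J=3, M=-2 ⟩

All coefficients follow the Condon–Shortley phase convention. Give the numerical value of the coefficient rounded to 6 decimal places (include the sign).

triangle: 1!*4!*2!/8! = 48/40320
(j±m)!: 1!*4!*1!*2!*1!*5! = 5760
prefactor² = (2J+1)*Δ*N² = 48
  k=0: +1/(0!*1!*4!*1!*0!*1!) = 1/24
  k=1: −1/(1!*0!*3!*0!*1!*2!) = -1/12
Σ = -1/24  ⇒  CG² = 48*(-1/24)² = 1/12
CG = −√(1/12) = -0.288675

−√(1/12) = -0.288675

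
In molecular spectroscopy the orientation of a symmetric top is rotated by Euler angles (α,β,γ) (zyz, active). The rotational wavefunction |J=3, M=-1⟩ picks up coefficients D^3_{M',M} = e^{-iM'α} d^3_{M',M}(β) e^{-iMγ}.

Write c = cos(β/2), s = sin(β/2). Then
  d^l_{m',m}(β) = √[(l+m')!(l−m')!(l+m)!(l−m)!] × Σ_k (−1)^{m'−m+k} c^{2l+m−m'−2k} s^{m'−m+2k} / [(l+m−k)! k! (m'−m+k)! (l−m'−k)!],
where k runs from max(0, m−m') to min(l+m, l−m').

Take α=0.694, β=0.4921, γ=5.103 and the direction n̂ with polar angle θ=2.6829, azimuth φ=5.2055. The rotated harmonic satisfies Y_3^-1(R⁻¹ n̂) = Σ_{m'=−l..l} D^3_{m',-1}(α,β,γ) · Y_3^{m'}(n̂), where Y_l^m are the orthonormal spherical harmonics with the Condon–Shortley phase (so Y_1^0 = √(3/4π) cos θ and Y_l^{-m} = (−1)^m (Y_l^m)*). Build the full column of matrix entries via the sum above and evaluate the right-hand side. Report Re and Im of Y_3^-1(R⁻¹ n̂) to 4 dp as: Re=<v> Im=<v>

Need the full column D^3_{m',-1} for m'=−3..3 at α=0.6940, β=0.4921, γ=5.1030.
cos(β/2)=0.969882, sin(β/2)=0.243575
d^3_{-3,-1}: single k=2 term ⇒ +0.203323;  D = +0.126098+0.159497i
d^3_{-2,-1}: k∈[1..2] ⇒ +0.661039 -0.083384 = +0.577655;  D = +0.565226+0.119183i
d^3_{-1,-1}: k∈[0..2] ⇒ +0.832365 -0.419982 +0.019866 = +0.432249;  D = +0.382161-0.201971i
d^3_{0,-1}: k∈[0..2] ⇒ -0.724132 +0.137014 -0.002881 = -0.589998;  D = -0.224644+0.545558i
d^3_{1,-1}: k∈[0..2] ⇒ +0.314986 -0.026489 +0.000209 = +0.288707;  D = -0.086253-0.275521i
d^3_{2,-1}: k∈[0..1] ⇒ -0.083384 +0.002630 = -0.080755;  D = +0.067839+0.043809i
d^3_{3,-1}: single k=0 term ⇒ +0.012824;  D = -0.012731+0.001543i
Y_3^{m'}(θ=2.6829,φ=5.2055) and Σ D·Y over m':
  (+0.1261+0.1595i)·(-0.0361-0.0033i)  (+0.5652+0.1192i)·(+0.0991-0.1498i)  (+0.3822-0.2020i)·(+0.2045+0.3806i)  (-0.2246+0.5456i)·(-0.3412+0.0000i)  (-0.0863-0.2755i)·(-0.2045+0.3806i)  (+0.0678+0.0438i)·(+0.0991+0.1498i)  (-0.0127+0.0015i)·(+0.0361-0.0033i)
Y_3^-1(R⁻¹ n̂) = +0.423794-0.122903i

Re=0.4238 Im=-0.1229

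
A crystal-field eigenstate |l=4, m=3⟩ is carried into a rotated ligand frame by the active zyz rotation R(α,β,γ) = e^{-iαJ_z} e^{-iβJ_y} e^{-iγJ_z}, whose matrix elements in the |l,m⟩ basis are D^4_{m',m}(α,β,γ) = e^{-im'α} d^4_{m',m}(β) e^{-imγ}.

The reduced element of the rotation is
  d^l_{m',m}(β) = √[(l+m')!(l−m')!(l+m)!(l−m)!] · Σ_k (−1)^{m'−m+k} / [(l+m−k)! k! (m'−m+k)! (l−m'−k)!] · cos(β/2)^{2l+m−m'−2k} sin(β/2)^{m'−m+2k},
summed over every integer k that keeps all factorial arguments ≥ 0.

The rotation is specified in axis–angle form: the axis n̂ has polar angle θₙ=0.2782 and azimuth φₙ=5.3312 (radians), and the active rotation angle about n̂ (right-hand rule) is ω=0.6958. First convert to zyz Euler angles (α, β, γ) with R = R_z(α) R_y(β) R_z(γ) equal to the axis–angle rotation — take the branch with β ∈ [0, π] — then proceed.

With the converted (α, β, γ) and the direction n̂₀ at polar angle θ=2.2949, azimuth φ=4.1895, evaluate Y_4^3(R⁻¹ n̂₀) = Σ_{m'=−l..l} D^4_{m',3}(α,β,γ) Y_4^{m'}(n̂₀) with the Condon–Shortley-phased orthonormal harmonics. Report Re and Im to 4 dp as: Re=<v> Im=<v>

Axis–angle → zyz. n̂ = (sinθₙcosφₙ, sinθₙsinφₙ, cosθₙ) = (+0.159301, -0.223701, +0.961551), ω = 0.6958.
R = I cosω + sinω [n̂]ₓ + (1−cosω) n̂n̂ᵀ gives
  R = [+0.773440, -0.624638, -0.107785; +0.608070, +0.779174, -0.152114; +0.179000, +0.052110, +0.982468]
β = atan2(√(R₁₃²+R₂₃²), R₃₃) = 0.187528; α = atan2(R₂₃, R₁₃) mod 2π = 4.095926; γ = atan2(R₃₂, −R₃₁) mod 2π = 2.858304
Need the full column D^4_{m',3} for m'=−4..4 at α=4.0959, β=0.1875, γ=2.8583.
cos(β/2)=0.995607, sin(β/2)=0.093626
d^4_{-4,3}: single k=7 term ⇒ +0.000000;  D = +0.000000+0.000000i
d^4_{-3,3}: k∈[6..7] ⇒ +0.000005 -0.000000 = +0.000005;  D = -0.000004-0.000003i
d^4_{-2,3}: k∈[5..6] ⇒ +0.000080 -0.000000 = +0.000079;  D = +0.000074-0.000030i
d^4_{-1,3}: k∈[4..5] ⇒ +0.000999 -0.000005 = +0.000993;  D = -0.000230+0.000967i
d^4_{0,3}: k∈[3..4] ⇒ +0.009499 -0.000084 = +0.009415;  D = -0.006215-0.007073i
d^4_{1,3}: k∈[2..3] ⇒ +0.067764 -0.000999 = +0.066765;  D = +0.066401-0.006962i
d^4_{2,3}: k∈[1..2] ⇒ +0.339687 -0.009012 = +0.330675;  D = -0.162004+0.288273i
d^4_{3,3}: k∈[0..1] ⇒ +0.965395 -0.059762 = +0.905633;  D = -0.387660-0.818468i
d^4_{4,3}: single k=0 term ⇒ -0.256780;  D = -0.252897-0.044486i
Y_4^{m'}(θ=2.2949,φ=4.1895) and Σ D·Y over m':
  (+0.0000+0.0000i)·(-0.0693+0.1209i)  (-0.0000-0.0000i)·(-0.3485+0.0007i)  (+0.0001-0.0000i)·(-0.1950-0.3366i)  (-0.0002+0.0010i)·(+0.0084-0.0146i)  (-0.0062-0.0071i)·(-0.3623+0.0000i)  (+0.0664-0.0070i)·(-0.0084-0.0146i)  (-0.1620+0.2883i)·(-0.1950+0.3366i)  (-0.3877-0.8185i)·(+0.3485+0.0007i)  (-0.2529-0.0445i)·(-0.0693-0.1209i)
Y_4^3(R⁻¹ n̂) = -0.186214-0.360990i

Re=-0.1862 Im=-0.3610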